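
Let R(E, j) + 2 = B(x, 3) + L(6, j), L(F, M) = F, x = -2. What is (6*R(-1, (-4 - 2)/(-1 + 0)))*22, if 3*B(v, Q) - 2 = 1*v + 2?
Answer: 616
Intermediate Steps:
B(v, Q) = 4/3 + v/3 (B(v, Q) = ⅔ + (1*v + 2)/3 = ⅔ + (v + 2)/3 = ⅔ + (2 + v)/3 = ⅔ + (⅔ + v/3) = 4/3 + v/3)
R(E, j) = 14/3 (R(E, j) = -2 + ((4/3 + (⅓)*(-2)) + 6) = -2 + ((4/3 - ⅔) + 6) = -2 + (⅔ + 6) = -2 + 20/3 = 14/3)
(6*R(-1, (-4 - 2)/(-1 + 0)))*22 = (6*(14/3))*22 = 28*22 = 616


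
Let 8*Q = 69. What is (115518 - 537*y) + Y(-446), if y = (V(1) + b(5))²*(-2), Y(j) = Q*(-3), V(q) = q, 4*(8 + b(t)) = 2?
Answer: 1286949/8 ≈ 1.6087e+5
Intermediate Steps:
Q = 69/8 (Q = (⅛)*69 = 69/8 ≈ 8.6250)
b(t) = -15/2 (b(t) = -8 + (¼)*2 = -8 + ½ = -15/2)
Y(j) = -207/8 (Y(j) = (69/8)*(-3) = -207/8)
y = -169/2 (y = (1 - 15/2)²*(-2) = (-13/2)²*(-2) = (169/4)*(-2) = -169/2 ≈ -84.500)
(115518 - 537*y) + Y(-446) = (115518 - 537*(-169/2)) - 207/8 = (115518 + 90753/2) - 207/8 = 321789/2 - 207/8 = 1286949/8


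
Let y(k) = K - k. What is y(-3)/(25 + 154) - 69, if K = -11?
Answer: -12359/179 ≈ -69.045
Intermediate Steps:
y(k) = -11 - k
y(-3)/(25 + 154) - 69 = (-11 - 1*(-3))/(25 + 154) - 69 = (-11 + 3)/179 - 69 = (1/179)*(-8) - 69 = -8/179 - 69 = -12359/179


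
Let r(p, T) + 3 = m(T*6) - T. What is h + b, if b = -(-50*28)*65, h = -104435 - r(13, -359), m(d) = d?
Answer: -11637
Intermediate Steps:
r(p, T) = -3 + 5*T (r(p, T) = -3 + (T*6 - T) = -3 + (6*T - T) = -3 + 5*T)
h = -102637 (h = -104435 - (-3 + 5*(-359)) = -104435 - (-3 - 1795) = -104435 - 1*(-1798) = -104435 + 1798 = -102637)
b = 91000 (b = -(-1400)*65 = -1*(-91000) = 91000)
h + b = -102637 + 91000 = -11637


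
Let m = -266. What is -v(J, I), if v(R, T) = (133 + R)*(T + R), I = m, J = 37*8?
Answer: -12870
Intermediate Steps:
J = 296
I = -266
v(R, T) = (133 + R)*(R + T)
-v(J, I) = -(296**2 + 133*296 + 133*(-266) + 296*(-266)) = -(87616 + 39368 - 35378 - 78736) = -1*12870 = -12870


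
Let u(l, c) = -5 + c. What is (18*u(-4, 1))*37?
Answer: -2664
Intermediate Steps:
(18*u(-4, 1))*37 = (18*(-5 + 1))*37 = (18*(-4))*37 = -72*37 = -2664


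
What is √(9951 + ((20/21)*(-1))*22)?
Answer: √4379151/21 ≈ 99.650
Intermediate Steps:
√(9951 + ((20/21)*(-1))*22) = √(9951 - 20/21*22) = √(9951 - 440/21) = √(208531/21) = √4379151/21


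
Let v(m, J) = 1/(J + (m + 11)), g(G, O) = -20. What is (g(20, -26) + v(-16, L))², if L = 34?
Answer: 335241/841 ≈ 398.62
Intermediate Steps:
v(m, J) = 1/(11 + J + m) (v(m, J) = 1/(J + (11 + m)) = 1/(11 + J + m))
(g(20, -26) + v(-16, L))² = (-20 + 1/(11 + 34 - 16))² = (-20 + 1/29)² = (-579/29)² = 335241/841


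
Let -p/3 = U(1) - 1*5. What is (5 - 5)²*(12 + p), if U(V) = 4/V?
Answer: 0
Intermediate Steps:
p = 3 (p = -3*(4/1 - 1*5) = -3*(4*1 - 5) = -3*(4 - 5) = -3*(-1) = 3)
(5 - 5)²*(12 + p) = (5 - 5)²*(12 + 3) = 0²*15 = 0*15 = 0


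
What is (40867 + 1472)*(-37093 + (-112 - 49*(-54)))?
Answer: -1463193501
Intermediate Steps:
(40867 + 1472)*(-37093 + (-112 - 49*(-54))) = 42339*(-37093 + (-112 + 2646)) = 42339*(-37093 + 2534) = 42339*(-34559) = -1463193501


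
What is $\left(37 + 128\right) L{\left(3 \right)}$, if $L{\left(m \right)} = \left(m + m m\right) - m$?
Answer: $1485$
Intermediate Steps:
$L{\left(m \right)} = m^{2}$ ($L{\left(m \right)} = \left(m + m^{2}\right) - m = m^{2}$)
$\left(37 + 128\right) L{\left(3 \right)} = \left(37 + 128\right) 3^{2} = 165 \cdot 9 = 1485$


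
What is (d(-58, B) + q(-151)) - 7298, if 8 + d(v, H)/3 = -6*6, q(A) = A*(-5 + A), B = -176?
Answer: 16126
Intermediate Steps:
d(v, H) = -132 (d(v, H) = -24 + 3*(-6*6) = -24 + 3*(-36) = -24 - 108 = -132)
(d(-58, B) + q(-151)) - 7298 = (-132 - 151*(-5 - 151)) - 7298 = (-132 - 151*(-156)) - 7298 = (-132 + 23556) - 7298 = 23424 - 7298 = 16126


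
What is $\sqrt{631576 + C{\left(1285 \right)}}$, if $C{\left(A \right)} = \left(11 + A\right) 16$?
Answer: $2 \sqrt{163078} \approx 807.66$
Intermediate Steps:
$C{\left(A \right)} = 176 + 16 A$
$\sqrt{631576 + C{\left(1285 \right)}} = \sqrt{631576 + \left(176 + 16 \cdot 1285\right)} = \sqrt{631576 + \left(176 + 20560\right)} = \sqrt{631576 + 20736} = \sqrt{652312} = 2 \sqrt{163078}$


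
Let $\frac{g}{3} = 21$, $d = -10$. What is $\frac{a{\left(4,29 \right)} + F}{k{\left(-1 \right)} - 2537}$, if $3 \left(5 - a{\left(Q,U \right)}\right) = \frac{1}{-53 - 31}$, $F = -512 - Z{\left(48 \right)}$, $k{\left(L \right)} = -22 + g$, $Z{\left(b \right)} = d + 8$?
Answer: $\frac{127259}{628992} \approx 0.20232$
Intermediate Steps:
$g = 63$ ($g = 3 \cdot 21 = 63$)
$Z{\left(b \right)} = -2$ ($Z{\left(b \right)} = -10 + 8 = -2$)
$k{\left(L \right)} = 41$ ($k{\left(L \right)} = -22 + 63 = 41$)
$F = -510$ ($F = -512 - -2 = -512 + 2 = -510$)
$a{\left(Q,U \right)} = \frac{1261}{252}$ ($a{\left(Q,U \right)} = 5 - \frac{1}{3 \left(-53 - 31\right)} = 5 - \frac{1}{3 \left(-84\right)} = 5 - - \frac{1}{252} = 5 + \frac{1}{252} = \frac{1261}{252}$)
$\frac{a{\left(4,29 \right)} + F}{k{\left(-1 \right)} - 2537} = \frac{\frac{1261}{252} - 510}{41 - 2537} = - \frac{127259}{252 \left(-2496\right)} = \left(- \frac{127259}{252}\right) \left(- \frac{1}{2496}\right) = \frac{127259}{628992}$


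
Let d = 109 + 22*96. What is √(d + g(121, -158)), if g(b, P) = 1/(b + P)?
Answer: 16*√11877/37 ≈ 47.127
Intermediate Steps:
d = 2221 (d = 109 + 2112 = 2221)
g(b, P) = 1/(P + b)
√(d + g(121, -158)) = √(2221 + 1/(-158 + 121)) = √(2221 + 1/(-37)) = √(2221 - 1/37) = √(82176/37) = 16*√11877/37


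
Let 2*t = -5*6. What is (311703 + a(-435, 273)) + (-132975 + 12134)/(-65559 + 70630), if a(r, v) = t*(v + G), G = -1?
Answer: 1559835392/5071 ≈ 3.0760e+5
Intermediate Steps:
t = -15 (t = (-5*6)/2 = (1/2)*(-30) = -15)
a(r, v) = 15 - 15*v (a(r, v) = -15*(v - 1) = -15*(-1 + v) = 15 - 15*v)
(311703 + a(-435, 273)) + (-132975 + 12134)/(-65559 + 70630) = (311703 + (15 - 15*273)) + (-132975 + 12134)/(-65559 + 70630) = (311703 + (15 - 4095)) - 120841/5071 = (311703 - 4080) - 120841*1/5071 = 307623 - 120841/5071 = 1559835392/5071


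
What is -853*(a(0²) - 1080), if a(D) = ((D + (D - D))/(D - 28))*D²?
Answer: 921240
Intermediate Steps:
a(D) = D³/(-28 + D) (a(D) = ((D + 0)/(-28 + D))*D² = (D/(-28 + D))*D² = D³/(-28 + D))
-853*(a(0²) - 1080) = -853*((0²)³/(-28 + 0²) - 1080) = -853*(0³/(-28 + 0) - 1080) = -853*(0/(-28) - 1080) = -853*(0*(-1/28) - 1080) = -853*(0 - 1080) = -853*(-1080) = 921240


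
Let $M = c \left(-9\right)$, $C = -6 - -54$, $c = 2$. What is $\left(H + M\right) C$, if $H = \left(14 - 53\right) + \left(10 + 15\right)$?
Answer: $-1536$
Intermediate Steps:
$C = 48$ ($C = -6 + 54 = 48$)
$H = -14$ ($H = -39 + 25 = -14$)
$M = -18$ ($M = 2 \left(-9\right) = -18$)
$\left(H + M\right) C = \left(-14 - 18\right) 48 = \left(-32\right) 48 = -1536$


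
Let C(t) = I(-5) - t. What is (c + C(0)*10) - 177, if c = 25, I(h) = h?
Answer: -202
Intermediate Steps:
C(t) = -5 - t
(c + C(0)*10) - 177 = (25 + (-5 - 1*0)*10) - 177 = (25 + (-5 + 0)*10) - 177 = (25 - 5*10) - 177 = (25 - 50) - 177 = -25 - 177 = -202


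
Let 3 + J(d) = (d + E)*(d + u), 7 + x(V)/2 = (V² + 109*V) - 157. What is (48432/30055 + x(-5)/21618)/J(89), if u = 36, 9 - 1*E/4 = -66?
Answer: 3991618/125361599015 ≈ 3.1841e-5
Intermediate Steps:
E = 300 (E = 36 - 4*(-66) = 36 + 264 = 300)
x(V) = -328 + 2*V² + 218*V (x(V) = -14 + 2*((V² + 109*V) - 157) = -14 + 2*(-157 + V² + 109*V) = -14 + (-314 + 2*V² + 218*V) = -328 + 2*V² + 218*V)
J(d) = -3 + (36 + d)*(300 + d) (J(d) = -3 + (d + 300)*(d + 36) = -3 + (300 + d)*(36 + d) = -3 + (36 + d)*(300 + d))
(48432/30055 + x(-5)/21618)/J(89) = (48432/30055 + (-328 + 2*(-5)² + 218*(-5))/21618)/(10797 + 89² + 336*89) = (48432*(1/30055) + (-328 + 2*25 - 1090)*(1/21618))/(10797 + 7921 + 29904) = (48432/30055 + (-328 + 50 - 1090)*(1/21618))/48622 = (48432/30055 - 1368*1/21618)*(1/48622) = (48432/30055 - 76/1201)*(1/48622) = (55882652/36096055)*(1/48622) = 3991618/125361599015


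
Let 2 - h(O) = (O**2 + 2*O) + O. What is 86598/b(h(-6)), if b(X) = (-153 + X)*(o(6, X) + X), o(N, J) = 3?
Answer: 86598/2197 ≈ 39.417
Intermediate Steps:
h(O) = 2 - O**2 - 3*O (h(O) = 2 - ((O**2 + 2*O) + O) = 2 - (O**2 + 3*O) = 2 + (-O**2 - 3*O) = 2 - O**2 - 3*O)
b(X) = (-153 + X)*(3 + X)
86598/b(h(-6)) = 86598/(-459 + (2 - 1*(-6)**2 - 3*(-6))**2 - 150*(2 - 1*(-6)**2 - 3*(-6))) = 86598/(-459 + (2 - 1*36 + 18)**2 - 150*(2 - 1*36 + 18)) = 86598/(-459 + (2 - 36 + 18)**2 - 150*(2 - 36 + 18)) = 86598/(-459 + (-16)**2 - 150*(-16)) = 86598/(-459 + 256 + 2400) = 86598/2197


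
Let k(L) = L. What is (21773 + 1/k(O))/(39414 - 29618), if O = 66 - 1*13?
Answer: 576985/259594 ≈ 2.2226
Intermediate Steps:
O = 53 (O = 66 - 13 = 53)
(21773 + 1/k(O))/(39414 - 29618) = (21773 + 1/53)/(39414 - 29618) = (21773 + 1/53)/9796 = (1153970/53)*(1/9796) = 576985/259594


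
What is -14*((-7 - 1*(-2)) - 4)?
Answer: 126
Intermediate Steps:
-14*((-7 - 1*(-2)) - 4) = -14*((-7 + 2) - 4) = -14*(-5 - 4) = -14*(-9) = 126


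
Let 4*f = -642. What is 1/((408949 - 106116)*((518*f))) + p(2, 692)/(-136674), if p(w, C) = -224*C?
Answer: 650445416618437/573512185655073 ≈ 1.1341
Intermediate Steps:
f = -321/2 (f = (¼)*(-642) = -321/2 ≈ -160.50)
1/((408949 - 106116)*((518*f))) + p(2, 692)/(-136674) = 1/((408949 - 106116)*((518*(-321/2)))) - 224*692/(-136674) = 1/(302833*(-83139)) - 155008*(-1/136674) = (1/302833)*(-1/83139) + 77504/68337 = -1/25177232787 + 77504/68337 = 650445416618437/573512185655073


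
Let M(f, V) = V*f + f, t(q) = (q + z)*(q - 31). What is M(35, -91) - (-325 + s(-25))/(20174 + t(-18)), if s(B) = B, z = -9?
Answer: -9673600/3071 ≈ -3150.0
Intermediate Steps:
t(q) = (-31 + q)*(-9 + q) (t(q) = (q - 9)*(q - 31) = (-9 + q)*(-31 + q) = (-31 + q)*(-9 + q))
M(f, V) = f + V*f
M(35, -91) - (-325 + s(-25))/(20174 + t(-18)) = 35*(1 - 91) - (-325 - 25)/(20174 + (279 + (-18)² - 40*(-18))) = 35*(-90) - (-350)/(20174 + (279 + 324 + 720)) = -3150 - (-350)/(20174 + 1323) = -3150 - (-350)/21497 = -3150 - 1*(-50/3071) = -3150 + 50/3071 = -9673600/3071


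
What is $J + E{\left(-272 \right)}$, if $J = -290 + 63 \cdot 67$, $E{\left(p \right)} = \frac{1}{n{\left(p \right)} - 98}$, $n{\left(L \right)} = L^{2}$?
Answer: $\frac{290445867}{73886} \approx 3931.0$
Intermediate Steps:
$E{\left(p \right)} = \frac{1}{-98 + p^{2}}$ ($E{\left(p \right)} = \frac{1}{p^{2} - 98} = \frac{1}{-98 + p^{2}}$)
$J = 3931$ ($J = -290 + 4221 = 3931$)
$J + E{\left(-272 \right)} = 3931 + \frac{1}{-98 + \left(-272\right)^{2}} = 3931 + \frac{1}{-98 + 73984} = 3931 + \frac{1}{73886} = \frac{290445867}{73886}$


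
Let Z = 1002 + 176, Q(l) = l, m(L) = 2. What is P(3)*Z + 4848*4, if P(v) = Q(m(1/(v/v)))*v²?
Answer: 40596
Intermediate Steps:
P(v) = 2*v²
Z = 1178
P(3)*Z + 4848*4 = (2*3²)*1178 + 4848*4 = (2*9)*1178 + 19392 = 18*1178 + 19392 = 21204 + 19392 = 40596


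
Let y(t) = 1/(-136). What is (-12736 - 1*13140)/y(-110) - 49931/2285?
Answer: 8041175829/2285 ≈ 3.5191e+6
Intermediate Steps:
y(t) = -1/136
(-12736 - 1*13140)/y(-110) - 49931/2285 = (-12736 - 1*13140)/(-1/136) - 49931/2285 = (-12736 - 13140)*(-136) - 49931*1/2285 = -25876*(-136) - 49931/2285 = 3519136 - 49931/2285 = 8041175829/2285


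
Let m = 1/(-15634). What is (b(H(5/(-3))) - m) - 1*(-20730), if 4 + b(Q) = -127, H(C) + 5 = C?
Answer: 322044767/15634 ≈ 20599.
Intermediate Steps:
H(C) = -5 + C
b(Q) = -131 (b(Q) = -4 - 127 = -131)
m = -1/15634 ≈ -6.3963e-5
(b(H(5/(-3))) - m) - 1*(-20730) = (-131 - 1*(-1/15634)) - 1*(-20730) = (-131 + 1/15634) + 20730 = -2048053/15634 + 20730 = 322044767/15634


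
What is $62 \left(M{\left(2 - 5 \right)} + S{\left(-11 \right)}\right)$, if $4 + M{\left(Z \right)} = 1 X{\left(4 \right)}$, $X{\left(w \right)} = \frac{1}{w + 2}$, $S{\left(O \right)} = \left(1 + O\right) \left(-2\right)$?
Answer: $\frac{3007}{3} \approx 1002.3$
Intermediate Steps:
$S{\left(O \right)} = -2 - 2 O$
$X{\left(w \right)} = \frac{1}{2 + w}$
$M{\left(Z \right)} = - \frac{23}{6}$ ($M{\left(Z \right)} = -4 + 1 \frac{1}{2 + 4} = -4 + 1 \cdot \frac{1}{6} = -4 + \frac{1}{6} = - \frac{23}{6}$)
$62 \left(M{\left(2 - 5 \right)} + S{\left(-11 \right)}\right) = 62 \left(- \frac{23}{6} - -20\right) = 62 \left(- \frac{23}{6} + \left(-2 + 22\right)\right) = 62 \left(- \frac{23}{6} + 20\right) = 62 \cdot \frac{97}{6} = \frac{3007}{3}$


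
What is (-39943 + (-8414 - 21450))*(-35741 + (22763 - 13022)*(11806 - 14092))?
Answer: 1556952082269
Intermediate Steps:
(-39943 + (-8414 - 21450))*(-35741 + (22763 - 13022)*(11806 - 14092)) = (-39943 - 29864)*(-35741 + 9741*(-2286)) = -69807*(-35741 - 22267926) = -69807*(-22303667) = 1556952082269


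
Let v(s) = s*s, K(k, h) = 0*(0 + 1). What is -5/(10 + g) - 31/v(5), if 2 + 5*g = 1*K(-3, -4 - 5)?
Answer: -2113/1200 ≈ -1.7608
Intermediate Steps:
K(k, h) = 0 (K(k, h) = 0*1 = 0)
v(s) = s²
g = -⅖ (g = -⅖ + (1*0)/5 = -⅖ + (⅕)*0 = -⅖ + 0 = -⅖ ≈ -0.40000)
-5/(10 + g) - 31/v(5) = -5/(10 - ⅖) - 31/(5²) = -5/48/5 - 31/25 = -5*5/48 - 31*1/25 = -25/48 - 31/25 = -2113/1200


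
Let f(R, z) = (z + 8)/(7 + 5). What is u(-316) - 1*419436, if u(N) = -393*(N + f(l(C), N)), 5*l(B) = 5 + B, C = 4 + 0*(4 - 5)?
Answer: -285161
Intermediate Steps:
C = 4 (C = 4 + 0*(-1) = 4 + 0 = 4)
l(B) = 1 + B/5 (l(B) = (5 + B)/5 = 1 + B/5)
f(R, z) = 2/3 + z/12 (f(R, z) = (8 + z)/12 = (8 + z)*(1/12) = 2/3 + z/12)
u(N) = -262 - 1703*N/4 (u(N) = -393*(N + (2/3 + N/12)) = -393*(2/3 + 13*N/12) = -262 - 1703*N/4)
u(-316) - 1*419436 = (-262 - 1703/4*(-316)) - 1*419436 = (-262 + 134537) - 419436 = 134275 - 419436 = -285161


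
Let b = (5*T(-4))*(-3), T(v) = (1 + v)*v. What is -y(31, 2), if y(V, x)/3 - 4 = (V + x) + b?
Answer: 429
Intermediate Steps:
T(v) = v*(1 + v)
b = -180 (b = (5*(-4*(1 - 4)))*(-3) = (5*(-4*(-3)))*(-3) = (5*12)*(-3) = 60*(-3) = -180)
y(V, x) = -528 + 3*V + 3*x (y(V, x) = 12 + 3*((V + x) - 180) = 12 + 3*(-180 + V + x) = 12 + (-540 + 3*V + 3*x) = -528 + 3*V + 3*x)
-y(31, 2) = -(-528 + 3*31 + 3*2) = -(-528 + 93 + 6) = -1*(-429) = 429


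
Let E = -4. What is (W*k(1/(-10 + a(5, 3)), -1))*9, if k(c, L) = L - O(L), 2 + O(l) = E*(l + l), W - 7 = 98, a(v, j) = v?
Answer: -6615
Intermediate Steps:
W = 105 (W = 7 + 98 = 105)
O(l) = -2 - 8*l (O(l) = -2 - 4*(l + l) = -2 - 8*l)
k(c, L) = 2 + 9*L (k(c, L) = L - (-2 - 8*L) = L + (2 + 8*L) = 2 + 9*L)
(W*k(1/(-10 + a(5, 3)), -1))*9 = (105*(2 + 9*(-1)))*9 = (105*(2 - 9))*9 = (105*(-7))*9 = -735*9 = -6615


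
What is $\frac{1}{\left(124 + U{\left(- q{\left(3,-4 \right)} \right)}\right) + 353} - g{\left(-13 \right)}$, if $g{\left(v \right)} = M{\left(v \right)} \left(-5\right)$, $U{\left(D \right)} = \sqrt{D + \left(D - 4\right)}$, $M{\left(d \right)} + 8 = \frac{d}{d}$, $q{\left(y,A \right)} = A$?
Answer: $- \frac{16764}{479} \approx -34.998$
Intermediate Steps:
$M{\left(d \right)} = -7$ ($M{\left(d \right)} = -8 + \frac{d}{d} = -8 + 1 = -7$)
$U{\left(D \right)} = \sqrt{-4 + 2 D}$ ($U{\left(D \right)} = \sqrt{D + \left(D - 4\right)} = \sqrt{D + \left(-4 + D\right)} = \sqrt{-4 + 2 D}$)
$g{\left(v \right)} = 35$ ($g{\left(v \right)} = \left(-7\right) \left(-5\right) = 35$)
$\frac{1}{\left(124 + U{\left(- q{\left(3,-4 \right)} \right)}\right) + 353} - g{\left(-13 \right)} = \frac{1}{\left(124 + \sqrt{-4 + 2 \left(\left(-1\right) \left(-4\right)\right)}\right) + 353} - 35 = \frac{1}{\left(124 + \sqrt{-4 + 2 \cdot 4}\right) + 353} - 35 = \frac{1}{\left(124 + \sqrt{-4 + 8}\right) + 353} - 35 = \frac{1}{\left(124 + \sqrt{4}\right) + 353} - 35 = \frac{1}{\left(124 + 2\right) + 353} - 35 = \frac{1}{126 + 353} - 35 = \frac{1}{479} - 35 = - \frac{16764}{479}$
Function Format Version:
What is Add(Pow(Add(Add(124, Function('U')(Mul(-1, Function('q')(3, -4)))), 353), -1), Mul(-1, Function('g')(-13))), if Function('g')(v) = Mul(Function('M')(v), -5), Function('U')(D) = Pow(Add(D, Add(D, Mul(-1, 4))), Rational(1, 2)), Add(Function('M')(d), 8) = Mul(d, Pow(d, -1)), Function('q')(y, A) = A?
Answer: Rational(-16764, 479) ≈ -34.998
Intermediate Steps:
Function('M')(d) = -7 (Function('M')(d) = Add(-8, Mul(d, Pow(d, -1))) = Add(-8, 1) = -7)
Function('U')(D) = Pow(Add(-4, Mul(2, D)), Rational(1, 2)) (Function('U')(D) = Pow(Add(D, Add(D, -4)), Rational(1, 2)) = Pow(Add(D, Add(-4, D)), Rational(1, 2)) = Pow(Add(-4, Mul(2, D)), Rational(1, 2)))
Function('g')(v) = 35 (Function('g')(v) = Mul(-7, -5) = 35)
Add(Pow(Add(Add(124, Function('U')(Mul(-1, Function('q')(3, -4)))), 353), -1), Mul(-1, Function('g')(-13))) = Add(Pow(Add(Add(124, Pow(Add(-4, Mul(2, Mul(-1, -4))), Rational(1, 2))), 353), -1), Mul(-1, 35)) = Add(Pow(Add(Add(124, Pow(Add(-4, Mul(2, 4)), Rational(1, 2))), 353), -1), -35) = Add(Pow(Add(Add(124, Pow(Add(-4, 8), Rational(1, 2))), 353), -1), -35) = Add(Pow(Add(Add(124, Pow(4, Rational(1, 2))), 353), -1), -35) = Add(Pow(Add(Add(124, 2), 353), -1), -35) = Add(Pow(Add(126, 353), -1), -35) = Add(Pow(479, -1), -35) = Add(Rational(1, 479), -35) = Rational(-16764, 479)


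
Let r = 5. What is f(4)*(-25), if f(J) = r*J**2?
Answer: -2000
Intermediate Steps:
f(J) = 5*J**2
f(4)*(-25) = (5*4**2)*(-25) = (5*16)*(-25) = 80*(-25) = -2000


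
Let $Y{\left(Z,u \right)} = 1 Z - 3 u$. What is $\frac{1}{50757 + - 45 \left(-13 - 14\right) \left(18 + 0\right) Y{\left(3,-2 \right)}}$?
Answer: $\frac{1}{247587} \approx 4.039 \cdot 10^{-6}$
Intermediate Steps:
$Y{\left(Z,u \right)} = Z - 3 u$
$\frac{1}{50757 + - 45 \left(-13 - 14\right) \left(18 + 0\right) Y{\left(3,-2 \right)}} = \frac{1}{50757 + - 45 \left(-13 - 14\right) \left(18 + 0\right) \left(3 - -6\right)} = \frac{1}{50757 + - 45 \left(\left(-27\right) 18\right) \left(3 + 6\right)} = \frac{1}{50757 + \left(-45\right) \left(-486\right) 9} = \frac{1}{50757 + 21870 \cdot 9} = \frac{1}{50757 + 196830} = \frac{1}{247587}$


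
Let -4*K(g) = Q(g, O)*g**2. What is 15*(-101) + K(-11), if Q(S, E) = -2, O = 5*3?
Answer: -2909/2 ≈ -1454.5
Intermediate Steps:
O = 15
K(g) = g**2/2 (K(g) = -(-1)*g**2/2 = g**2/2)
15*(-101) + K(-11) = 15*(-101) + (1/2)*(-11)**2 = -1515 + (1/2)*121 = -1515 + 121/2 = -2909/2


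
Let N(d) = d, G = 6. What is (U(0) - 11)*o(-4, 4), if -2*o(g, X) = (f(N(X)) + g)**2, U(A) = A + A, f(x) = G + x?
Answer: 198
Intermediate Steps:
f(x) = 6 + x
U(A) = 2*A
o(g, X) = -(6 + X + g)**2/2 (o(g, X) = -((6 + X) + g)**2/2 = -(6 + X + g)**2/2)
(U(0) - 11)*o(-4, 4) = (2*0 - 11)*(-(6 + 4 - 4)**2/2) = (0 - 11)*(-1/2*6**2) = -(-11)*36/2 = -11*(-18) = 198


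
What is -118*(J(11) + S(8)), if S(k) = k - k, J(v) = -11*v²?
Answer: 157058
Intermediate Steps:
S(k) = 0
-118*(J(11) + S(8)) = -118*(-11*11² + 0) = -118*(-11*121 + 0) = -118*(-1331 + 0) = -118*(-1331) = 157058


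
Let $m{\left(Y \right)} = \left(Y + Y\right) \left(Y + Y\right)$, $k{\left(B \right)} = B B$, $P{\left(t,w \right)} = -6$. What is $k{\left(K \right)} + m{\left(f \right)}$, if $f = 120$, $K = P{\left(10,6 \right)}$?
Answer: $57636$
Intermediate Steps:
$K = -6$
$k{\left(B \right)} = B^{2}$
$m{\left(Y \right)} = 4 Y^{2}$ ($m{\left(Y \right)} = 2 Y 2 Y = 4 Y^{2}$)
$k{\left(K \right)} + m{\left(f \right)} = \left(-6\right)^{2} + 4 \cdot 120^{2} = 36 + 4 \cdot 14400 = 36 + 57600 = 57636$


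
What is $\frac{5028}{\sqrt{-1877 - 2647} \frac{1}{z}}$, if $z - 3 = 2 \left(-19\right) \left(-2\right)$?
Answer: $- \frac{66202 i \sqrt{1131}}{377} \approx - 5905.6 i$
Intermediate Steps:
$z = 79$ ($z = 3 + 2 \left(-19\right) \left(-2\right) = 3 - -76 = 3 + 76 = 79$)
$\frac{5028}{\sqrt{-1877 - 2647} \frac{1}{z}} = \frac{5028}{\sqrt{-1877 - 2647} \cdot \frac{1}{79}} = \frac{5028}{\sqrt{-4524} \cdot \frac{1}{79}} = \frac{5028}{2 i \sqrt{1131} \cdot \frac{1}{79}} = \frac{5028}{\frac{2}{79} i \sqrt{1131}} = 5028 \left(- \frac{79 i \sqrt{1131}}{2262}\right) = - \frac{66202 i \sqrt{1131}}{377}$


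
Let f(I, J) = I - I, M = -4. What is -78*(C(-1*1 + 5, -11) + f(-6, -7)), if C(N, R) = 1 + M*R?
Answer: -3510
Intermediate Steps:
C(N, R) = 1 - 4*R
f(I, J) = 0
-78*(C(-1*1 + 5, -11) + f(-6, -7)) = -78*((1 - 4*(-11)) + 0) = -78*((1 + 44) + 0) = -78*(45 + 0) = -78*45 = -3510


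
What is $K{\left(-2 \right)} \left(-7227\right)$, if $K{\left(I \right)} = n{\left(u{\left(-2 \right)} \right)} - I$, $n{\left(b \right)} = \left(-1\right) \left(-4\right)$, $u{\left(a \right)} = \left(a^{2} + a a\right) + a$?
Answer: $-43362$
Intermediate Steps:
$u{\left(a \right)} = a + 2 a^{2}$ ($u{\left(a \right)} = \left(a^{2} + a^{2}\right) + a = 2 a^{2} + a = a + 2 a^{2}$)
$n{\left(b \right)} = 4$
$K{\left(I \right)} = 4 - I$
$K{\left(-2 \right)} \left(-7227\right) = \left(4 - -2\right) \left(-7227\right) = \left(4 + 2\right) \left(-7227\right) = 6 \left(-7227\right) = -43362$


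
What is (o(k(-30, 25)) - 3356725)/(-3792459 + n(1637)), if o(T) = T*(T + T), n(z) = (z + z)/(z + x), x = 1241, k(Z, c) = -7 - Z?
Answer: 4828804813/5457346864 ≈ 0.88483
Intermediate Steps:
n(z) = 2*z/(1241 + z) (n(z) = (z + z)/(z + 1241) = (2*z)/(1241 + z) = 2*z/(1241 + z))
o(T) = 2*T**2 (o(T) = T*(2*T) = 2*T**2)
(o(k(-30, 25)) - 3356725)/(-3792459 + n(1637)) = (2*(-7 - 1*(-30))**2 - 3356725)/(-3792459 + 2*1637/(1241 + 1637)) = (2*(-7 + 30)**2 - 3356725)/(-3792459 + 2*1637/2878) = (2*23**2 - 3356725)/(-3792459 + 2*1637*(1/2878)) = (2*529 - 3356725)/(-3792459 + 1637/1439) = (1058 - 3356725)/(-5457346864/1439) = -3355667*(-1439/5457346864) = 4828804813/5457346864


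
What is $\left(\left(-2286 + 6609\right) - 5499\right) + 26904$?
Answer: $25728$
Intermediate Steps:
$\left(\left(-2286 + 6609\right) - 5499\right) + 26904 = \left(4323 - 5499\right) + 26904 = -1176 + 26904 = 25728$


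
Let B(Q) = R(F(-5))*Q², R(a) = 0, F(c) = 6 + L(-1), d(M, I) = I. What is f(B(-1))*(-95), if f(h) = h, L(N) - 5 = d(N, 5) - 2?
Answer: 0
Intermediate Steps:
L(N) = 8 (L(N) = 5 + (5 - 2) = 5 + 3 = 8)
F(c) = 14 (F(c) = 6 + 8 = 14)
B(Q) = 0 (B(Q) = 0*Q² = 0)
f(B(-1))*(-95) = 0*(-95) = 0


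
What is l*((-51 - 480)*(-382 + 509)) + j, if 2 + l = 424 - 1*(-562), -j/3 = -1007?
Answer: -66354987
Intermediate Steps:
j = 3021 (j = -3*(-1007) = 3021)
l = 984 (l = -2 + (424 - 1*(-562)) = -2 + (424 + 562) = -2 + 986 = 984)
l*((-51 - 480)*(-382 + 509)) + j = 984*((-51 - 480)*(-382 + 509)) + 3021 = 984*(-531*127) + 3021 = 984*(-67437) + 3021 = -66358008 + 3021 = -66354987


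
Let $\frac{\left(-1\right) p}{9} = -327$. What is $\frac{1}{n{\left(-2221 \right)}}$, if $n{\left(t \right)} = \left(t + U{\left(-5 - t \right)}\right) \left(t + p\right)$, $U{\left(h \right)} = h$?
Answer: $- \frac{1}{3610} \approx -0.00027701$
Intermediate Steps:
$p = 2943$ ($p = \left(-9\right) \left(-327\right) = 2943$)
$n{\left(t \right)} = -14715 - 5 t$ ($n{\left(t \right)} = \left(t - \left(5 + t\right)\right) \left(t + 2943\right) = - 5 \left(2943 + t\right) = -14715 - 5 t$)
$\frac{1}{n{\left(-2221 \right)}} = \frac{1}{-14715 - -11105} = \frac{1}{-14715 + 11105} = \frac{1}{-3610} = - \frac{1}{3610}$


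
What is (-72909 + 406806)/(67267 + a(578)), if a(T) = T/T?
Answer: 333897/67268 ≈ 4.9637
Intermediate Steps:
a(T) = 1
(-72909 + 406806)/(67267 + a(578)) = (-72909 + 406806)/(67267 + 1) = 333897/67268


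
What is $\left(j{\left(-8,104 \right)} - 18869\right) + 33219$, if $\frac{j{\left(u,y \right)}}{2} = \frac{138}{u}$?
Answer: $\frac{28631}{2} \approx 14316.0$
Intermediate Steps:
$j{\left(u,y \right)} = \frac{276}{u}$ ($j{\left(u,y \right)} = 2 \frac{138}{u} = \frac{276}{u}$)
$\left(j{\left(-8,104 \right)} - 18869\right) + 33219 = \left(\frac{276}{-8} - 18869\right) + 33219 = \left(276 \left(- \frac{1}{8}\right) - 18869\right) + 33219 = \left(- \frac{69}{2} - 18869\right) + 33219 = - \frac{37807}{2} + 33219 = \frac{28631}{2}$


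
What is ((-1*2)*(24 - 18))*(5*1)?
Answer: -60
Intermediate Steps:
((-1*2)*(24 - 18))*(5*1) = -2*6*5 = -12*5 = -60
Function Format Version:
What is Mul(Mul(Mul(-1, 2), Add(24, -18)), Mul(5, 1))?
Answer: -60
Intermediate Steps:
Mul(Mul(Mul(-1, 2), Add(24, -18)), Mul(5, 1)) = Mul(Mul(-2, 6), 5) = Mul(-12, 5) = -60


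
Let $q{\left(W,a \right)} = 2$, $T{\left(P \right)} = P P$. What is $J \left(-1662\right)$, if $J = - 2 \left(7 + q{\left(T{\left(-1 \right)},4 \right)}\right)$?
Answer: $29916$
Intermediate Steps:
$T{\left(P \right)} = P^{2}$
$J = -18$ ($J = - 2 \left(7 + 2\right) = \left(-2\right) 9 = -18$)
$J \left(-1662\right) = \left(-18\right) \left(-1662\right) = 29916$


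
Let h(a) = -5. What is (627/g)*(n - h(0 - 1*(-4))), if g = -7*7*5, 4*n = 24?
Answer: -6897/245 ≈ -28.151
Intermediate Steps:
n = 6 (n = (1/4)*24 = 6)
g = -245 (g = -49*5 = -245)
(627/g)*(n - h(0 - 1*(-4))) = (627/(-245))*(6 - 1*(-5)) = (627*(-1/245))*(6 + 5) = -627/245*11 = -6897/245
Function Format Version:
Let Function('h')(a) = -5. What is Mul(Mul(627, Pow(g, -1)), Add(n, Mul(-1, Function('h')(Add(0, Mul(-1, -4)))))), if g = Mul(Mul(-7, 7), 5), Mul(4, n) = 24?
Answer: Rational(-6897, 245) ≈ -28.151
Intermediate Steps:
n = 6 (n = Mul(Rational(1, 4), 24) = 6)
g = -245 (g = Mul(-49, 5) = -245)
Mul(Mul(627, Pow(g, -1)), Add(n, Mul(-1, Function('h')(Add(0, Mul(-1, -4)))))) = Mul(Mul(627, Pow(-245, -1)), Add(6, Mul(-1, -5))) = Mul(Mul(627, Rational(-1, 245)), Add(6, 5)) = Mul(Rational(-627, 245), 11) = Rational(-6897, 245)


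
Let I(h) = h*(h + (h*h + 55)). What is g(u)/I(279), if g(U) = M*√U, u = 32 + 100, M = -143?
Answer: -286*√33/21810825 ≈ -7.5327e-5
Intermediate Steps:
I(h) = h*(55 + h + h²) (I(h) = h*(h + (h² + 55)) = h*(h + (55 + h²)) = h*(55 + h + h²))
u = 132
g(U) = -143*√U
g(u)/I(279) = (-286*√33)/((279*(55 + 279 + 279²))) = (-286*√33)/((279*(55 + 279 + 77841))) = (-286*√33)/((279*78175)) = -286*√33/21810825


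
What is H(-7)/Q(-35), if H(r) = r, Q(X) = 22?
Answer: -7/22 ≈ -0.31818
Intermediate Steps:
H(-7)/Q(-35) = -7/22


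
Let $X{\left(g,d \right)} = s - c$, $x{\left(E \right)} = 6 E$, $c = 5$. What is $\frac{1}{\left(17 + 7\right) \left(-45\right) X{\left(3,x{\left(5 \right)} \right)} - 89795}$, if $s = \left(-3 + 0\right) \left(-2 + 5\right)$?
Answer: $- \frac{1}{74675} \approx -1.3391 \cdot 10^{-5}$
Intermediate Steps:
$s = -9$ ($s = \left(-3\right) 3 = -9$)
$X{\left(g,d \right)} = -14$ ($X{\left(g,d \right)} = -9 - 5 = -14$)
$\frac{1}{\left(17 + 7\right) \left(-45\right) X{\left(3,x{\left(5 \right)} \right)} - 89795} = \frac{1}{\left(17 + 7\right) \left(-45\right) \left(-14\right) - 89795} = \frac{1}{24 \left(-45\right) \left(-14\right) - 89795} = \frac{1}{\left(-1080\right) \left(-14\right) - 89795} = \frac{1}{15120 - 89795} = \frac{1}{-74675} = - \frac{1}{74675}$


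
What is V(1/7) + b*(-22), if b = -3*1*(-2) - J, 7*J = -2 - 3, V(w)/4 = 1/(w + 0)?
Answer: -838/7 ≈ -119.71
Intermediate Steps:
V(w) = 4/w (V(w) = 4/(w + 0) = 4/w)
J = -5/7 (J = (-2 - 3)/7 = (⅐)*(-5) = -5/7 ≈ -0.71429)
b = 47/7 (b = -3*1*(-2) - 1*(-5/7) = -3*(-2) + 5/7 = 6 + 5/7 = 47/7 ≈ 6.7143)
V(1/7) + b*(-22) = 4/(1/7) + (47/7)*(-22) = 4/(⅐) - 1034/7 = 4*7 - 1034/7 = 28 - 1034/7 = -838/7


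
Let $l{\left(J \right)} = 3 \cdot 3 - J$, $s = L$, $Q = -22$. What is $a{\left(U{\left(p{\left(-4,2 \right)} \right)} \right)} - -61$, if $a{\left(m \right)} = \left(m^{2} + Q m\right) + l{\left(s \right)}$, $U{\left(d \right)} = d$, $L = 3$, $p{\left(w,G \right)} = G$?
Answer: $27$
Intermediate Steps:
$s = 3$
$l{\left(J \right)} = 9 - J$
$a{\left(m \right)} = 6 + m^{2} - 22 m$ ($a{\left(m \right)} = \left(m^{2} - 22 m\right) + \left(9 - 3\right) = \left(m^{2} - 22 m\right) + 6 = 6 + m^{2} - 22 m$)
$a{\left(U{\left(p{\left(-4,2 \right)} \right)} \right)} - -61 = \left(6 + 2^{2} - 44\right) - -61 = \left(6 + 4 - 44\right) + 61 = -34 + 61 = 27$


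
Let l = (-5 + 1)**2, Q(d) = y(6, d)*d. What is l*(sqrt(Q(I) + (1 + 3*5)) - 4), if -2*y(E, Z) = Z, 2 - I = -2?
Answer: -64 + 32*sqrt(2) ≈ -18.745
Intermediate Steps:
I = 4 (I = 2 - 1*(-2) = 2 + 2 = 4)
y(E, Z) = -Z/2
Q(d) = -d**2/2 (Q(d) = (-d/2)*d = -d**2/2)
l = 16 (l = (-4)**2 = 16)
l*(sqrt(Q(I) + (1 + 3*5)) - 4) = 16*(sqrt(-1/2*4**2 + (1 + 3*5)) - 4) = 16*(sqrt(-1/2*16 + (1 + 15)) - 4) = 16*(sqrt(-8 + 16) - 4) = 16*(sqrt(8) - 4) = 16*(2*sqrt(2) - 4) = 16*(-4 + 2*sqrt(2)) = -64 + 32*sqrt(2)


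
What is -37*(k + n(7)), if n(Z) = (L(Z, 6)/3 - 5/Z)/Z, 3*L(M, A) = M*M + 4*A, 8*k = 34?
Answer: -346357/1764 ≈ -196.35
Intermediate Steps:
k = 17/4 (k = (1/8)*34 = 17/4 ≈ 4.2500)
L(M, A) = M**2/3 + 4*A/3 (L(M, A) = (M*M + 4*A)/3 = (M**2 + 4*A)/3 = M**2/3 + 4*A/3)
n(Z) = (8/3 - 5/Z + Z**2/9)/Z (n(Z) = ((Z**2/3 + (4/3)*6)/3 - 5/Z)/Z = ((Z**2/3 + 8)*(1/3) - 5/Z)/Z = ((8 + Z**2/3)*(1/3) - 5/Z)/Z = ((8/3 + Z**2/9) - 5/Z)/Z = (8/3 - 5/Z + Z**2/9)/Z)
-37*(k + n(7)) = -37*(17/4 + (1/9)*(-45 + 7*(24 + 7**2))/7**2) = -37*(17/4 + (1/9)*(1/49)*(-45 + 7*(24 + 49))) = -37*(17/4 + (1/9)*(1/49)*(-45 + 7*73)) = -37*(17/4 + (1/9)*(1/49)*(-45 + 511)) = -37*(17/4 + (1/9)*(1/49)*466) = -37*(17/4 + 466/441) = -37*9361/1764 = -346357/1764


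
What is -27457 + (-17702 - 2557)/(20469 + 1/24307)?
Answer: -13661447776201/497539984 ≈ -27458.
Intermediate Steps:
-27457 + (-17702 - 2557)/(20469 + 1/24307) = -27457 - 20259/(20469 + 1/24307) = -27457 - 20259/497539984/24307 = -27457 - 20259*24307/497539984 = -27457 - 492435513/497539984 = -13661447776201/497539984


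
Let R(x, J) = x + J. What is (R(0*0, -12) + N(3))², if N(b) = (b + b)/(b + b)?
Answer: 121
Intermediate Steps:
N(b) = 1 (N(b) = (2*b)/((2*b)) = (2*b)*(1/(2*b)) = 1)
R(x, J) = J + x
(R(0*0, -12) + N(3))² = ((-12 + 0*0) + 1)² = ((-12 + 0) + 1)² = (-12 + 1)² = (-11)² = 121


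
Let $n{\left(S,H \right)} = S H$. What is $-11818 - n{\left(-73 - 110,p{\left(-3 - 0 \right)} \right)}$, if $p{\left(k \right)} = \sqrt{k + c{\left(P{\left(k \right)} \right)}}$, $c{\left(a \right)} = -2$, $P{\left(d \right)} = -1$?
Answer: $-11818 + 183 i \sqrt{5} \approx -11818.0 + 409.2 i$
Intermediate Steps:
$p{\left(k \right)} = \sqrt{-2 + k}$ ($p{\left(k \right)} = \sqrt{k - 2} = \sqrt{-2 + k}$)
$n{\left(S,H \right)} = H S$
$-11818 - n{\left(-73 - 110,p{\left(-3 - 0 \right)} \right)} = -11818 - \sqrt{-2 - 3} \left(-73 - 110\right) = -11818 - \sqrt{-2 + \left(-3 + 0\right)} \left(-183\right) = -11818 - \sqrt{-2 - 3} \left(-183\right) = -11818 - \sqrt{-5} \left(-183\right) = -11818 - i \sqrt{5} \left(-183\right) = -11818 - - 183 i \sqrt{5} = -11818 + 183 i \sqrt{5}$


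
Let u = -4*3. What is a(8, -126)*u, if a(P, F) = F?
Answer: 1512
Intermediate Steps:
u = -12
a(8, -126)*u = -126*(-12) = 1512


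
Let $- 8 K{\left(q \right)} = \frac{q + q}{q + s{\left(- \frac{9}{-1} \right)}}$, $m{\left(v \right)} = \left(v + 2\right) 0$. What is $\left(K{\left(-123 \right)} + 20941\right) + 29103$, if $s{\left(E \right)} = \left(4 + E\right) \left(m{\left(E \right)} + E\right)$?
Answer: $\frac{400311}{8} \approx 50039.0$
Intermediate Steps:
$m{\left(v \right)} = 0$ ($m{\left(v \right)} = \left(2 + v\right) 0 = 0$)
$s{\left(E \right)} = E \left(4 + E\right)$ ($s{\left(E \right)} = \left(4 + E\right) \left(0 + E\right) = \left(4 + E\right) E = E \left(4 + E\right)$)
$K{\left(q \right)} = - \frac{q}{4 \left(117 + q\right)}$ ($K{\left(q \right)} = - \frac{\left(q + q\right) \frac{1}{q + - \frac{9}{-1} \left(4 - \frac{9}{-1}\right)}}{8} = - \frac{2 q \frac{1}{q + \left(-9\right) \left(-1\right) \left(4 - -9\right)}}{8} = - \frac{2 q \frac{1}{q + 9 \left(4 + 9\right)}}{8} = - \frac{2 q \frac{1}{q + 9 \cdot 13}}{8} = - \frac{2 q \frac{1}{q + 117}}{8} = - \frac{2 q \frac{1}{117 + q}}{8} = - \frac{q}{4 \left(117 + q\right)}$)
$\left(K{\left(-123 \right)} + 20941\right) + 29103 = \left(\left(-1\right) \left(-123\right) \frac{1}{468 + 4 \left(-123\right)} + 20941\right) + 29103 = \left(\left(-1\right) \left(-123\right) \frac{1}{468 - 492} + 20941\right) + 29103 = \left(\left(-1\right) \left(-123\right) \frac{1}{-24} + 20941\right) + 29103 = \left(\left(-1\right) \left(-123\right) \left(- \frac{1}{24}\right) + 20941\right) + 29103 = \left(- \frac{41}{8} + 20941\right) + 29103 = \frac{167487}{8} + 29103 = \frac{400311}{8}$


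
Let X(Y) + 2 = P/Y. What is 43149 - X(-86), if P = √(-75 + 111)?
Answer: 1855496/43 ≈ 43151.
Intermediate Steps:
P = 6 (P = √36 = 6)
X(Y) = -2 + 6/Y
43149 - X(-86) = 43149 - (-2 + 6/(-86)) = 43149 - (-2 + 6*(-1/86)) = 43149 - (-2 - 3/43) = 43149 - 1*(-89/43) = 43149 + 89/43 = 1855496/43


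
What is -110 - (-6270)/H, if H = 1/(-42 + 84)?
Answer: 263230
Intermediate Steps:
H = 1/42 ≈ 0.023810
-110 - (-6270)/H = -110 - (-6270)/1/42 = -110 - (-6270)*42 = -110 - 114*(-2310) = -110 + 263340 = 263230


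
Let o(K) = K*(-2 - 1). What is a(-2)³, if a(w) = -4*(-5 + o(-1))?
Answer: 512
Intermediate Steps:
o(K) = -3*K (o(K) = K*(-3) = -3*K)
a(w) = 8 (a(w) = -4*(-5 - 3*(-1)) = -4*(-5 + 3) = -4*(-2) = 8)
a(-2)³ = 8³ = 512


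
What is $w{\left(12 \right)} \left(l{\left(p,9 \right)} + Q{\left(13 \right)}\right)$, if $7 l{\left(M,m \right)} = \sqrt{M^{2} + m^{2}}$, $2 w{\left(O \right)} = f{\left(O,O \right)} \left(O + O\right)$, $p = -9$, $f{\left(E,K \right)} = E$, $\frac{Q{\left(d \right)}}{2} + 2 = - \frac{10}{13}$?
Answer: $- \frac{10368}{13} + \frac{1296 \sqrt{2}}{7} \approx -535.71$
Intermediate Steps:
$Q{\left(d \right)} = - \frac{72}{13}$ ($Q{\left(d \right)} = -4 + 2 \left(- \frac{10}{13}\right) = -4 - \frac{20}{13} = - \frac{72}{13}$)
$w{\left(O \right)} = O^{2}$ ($w{\left(O \right)} = \frac{O \left(O + O\right)}{2} = \frac{O 2 O}{2} = \frac{2 O^{2}}{2} = O^{2}$)
$l{\left(M,m \right)} = \frac{\sqrt{M^{2} + m^{2}}}{7}$
$w{\left(12 \right)} \left(l{\left(p,9 \right)} + Q{\left(13 \right)}\right) = 12^{2} \left(\frac{\sqrt{\left(-9\right)^{2} + 9^{2}}}{7} - \frac{72}{13}\right) = 144 \left(\frac{\sqrt{81 + 81}}{7} - \frac{72}{13}\right) = 144 \left(\frac{\sqrt{162}}{7} - \frac{72}{13}\right) = 144 \left(\frac{9 \sqrt{2}}{7} - \frac{72}{13}\right) = 144 \left(- \frac{72}{13} + \frac{9 \sqrt{2}}{7}\right) = - \frac{10368}{13} + \frac{1296 \sqrt{2}}{7}$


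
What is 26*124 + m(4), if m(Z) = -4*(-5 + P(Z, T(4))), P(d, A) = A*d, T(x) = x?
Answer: 3180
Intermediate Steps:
m(Z) = 20 - 16*Z (m(Z) = -4*(-5 + 4*Z) = 20 - 16*Z)
26*124 + m(4) = 26*124 + (20 - 16*4) = 3224 + (20 - 64) = 3224 - 44 = 3180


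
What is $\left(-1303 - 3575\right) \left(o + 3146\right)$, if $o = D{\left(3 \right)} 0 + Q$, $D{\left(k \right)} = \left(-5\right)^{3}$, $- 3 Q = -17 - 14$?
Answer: $-15396594$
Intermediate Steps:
$Q = \frac{31}{3}$ ($Q = - \frac{-17 - 14}{3} = \left(- \frac{1}{3}\right) \left(-31\right) = \frac{31}{3} \approx 10.333$)
$D{\left(k \right)} = -125$
$o = \frac{31}{3}$ ($o = \left(-125\right) 0 + \frac{31}{3} = 0 + \frac{31}{3} = \frac{31}{3} \approx 10.333$)
$\left(-1303 - 3575\right) \left(o + 3146\right) = \left(-1303 - 3575\right) \left(\frac{31}{3} + 3146\right) = \left(-4878\right) \frac{9469}{3} = -15396594$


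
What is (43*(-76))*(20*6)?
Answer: -392160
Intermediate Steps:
(43*(-76))*(20*6) = -3268*120 = -392160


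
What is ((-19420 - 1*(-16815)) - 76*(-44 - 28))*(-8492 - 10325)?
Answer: -53948339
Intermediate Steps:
((-19420 - 1*(-16815)) - 76*(-44 - 28))*(-8492 - 10325) = ((-19420 + 16815) - 76*(-72))*(-18817) = (-2605 + 5472)*(-18817) = 2867*(-18817) = -53948339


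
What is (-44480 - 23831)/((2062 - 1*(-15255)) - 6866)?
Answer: -68311/10451 ≈ -6.5363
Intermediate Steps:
(-44480 - 23831)/((2062 - 1*(-15255)) - 6866) = -68311/((2062 + 15255) - 6866) = -68311/(17317 - 6866) = -68311/10451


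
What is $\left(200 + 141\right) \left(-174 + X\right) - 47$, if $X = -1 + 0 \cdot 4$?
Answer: $-59722$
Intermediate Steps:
$X = -1$ ($X = -1 + 0 = -1$)
$\left(200 + 141\right) \left(-174 + X\right) - 47 = \left(200 + 141\right) \left(-174 - 1\right) - 47 = 341 \left(-175\right) - 47 = -59675 - 47 = -59722$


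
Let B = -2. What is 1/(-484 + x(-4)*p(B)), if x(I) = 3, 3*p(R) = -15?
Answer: -1/499 ≈ -0.0020040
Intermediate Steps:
p(R) = -5 (p(R) = (1/3)*(-15) = -5)
1/(-484 + x(-4)*p(B)) = 1/(-484 + 3*(-5)) = 1/(-484 - 15) = 1/(-499) = -1/499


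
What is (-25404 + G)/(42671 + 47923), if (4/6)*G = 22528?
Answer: 466/5033 ≈ 0.092589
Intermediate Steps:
G = 33792 (G = (3/2)*22528 = 33792)
(-25404 + G)/(42671 + 47923) = (-25404 + 33792)/(42671 + 47923) = 8388/90594 = 8388*(1/90594) = 466/5033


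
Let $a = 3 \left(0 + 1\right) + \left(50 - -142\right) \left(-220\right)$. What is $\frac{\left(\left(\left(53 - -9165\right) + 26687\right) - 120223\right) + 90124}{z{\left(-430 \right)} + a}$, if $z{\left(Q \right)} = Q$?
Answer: $- \frac{5806}{42667} \approx -0.13608$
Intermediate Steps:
$a = -42237$ ($a = 3 \cdot 1 + \left(50 + 142\right) \left(-220\right) = 3 + 192 \left(-220\right) = 3 - 42240 = -42237$)
$\frac{\left(\left(\left(53 - -9165\right) + 26687\right) - 120223\right) + 90124}{z{\left(-430 \right)} + a} = \frac{\left(\left(\left(53 - -9165\right) + 26687\right) - 120223\right) + 90124}{-430 - 42237} = \frac{\left(\left(\left(53 + 9165\right) + 26687\right) - 120223\right) + 90124}{-42667} = \left(\left(\left(9218 + 26687\right) - 120223\right) + 90124\right) \left(- \frac{1}{42667}\right) = \left(\left(35905 - 120223\right) + 90124\right) \left(- \frac{1}{42667}\right) = \left(-84318 + 90124\right) \left(- \frac{1}{42667}\right) = 5806 \left(- \frac{1}{42667}\right) = - \frac{5806}{42667}$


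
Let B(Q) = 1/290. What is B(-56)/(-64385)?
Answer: -1/18671650 ≈ -5.3557e-8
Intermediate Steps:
B(Q) = 1/290
B(-56)/(-64385) = (1/290)/(-64385) = (1/290)*(-1/64385) = -1/18671650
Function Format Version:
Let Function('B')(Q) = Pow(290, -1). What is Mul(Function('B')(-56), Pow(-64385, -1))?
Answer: Rational(-1, 18671650) ≈ -5.3557e-8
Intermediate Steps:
Function('B')(Q) = Rational(1, 290)
Mul(Function('B')(-56), Pow(-64385, -1)) = Mul(Rational(1, 290), Pow(-64385, -1)) = Mul(Rational(1, 290), Rational(-1, 64385)) = Rational(-1, 18671650)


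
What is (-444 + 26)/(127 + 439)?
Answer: -209/283 ≈ -0.73852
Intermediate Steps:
(-444 + 26)/(127 + 439) = -418/566 = -418*1/566 = -209/283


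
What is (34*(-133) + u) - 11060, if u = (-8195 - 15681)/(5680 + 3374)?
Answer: -70551652/4527 ≈ -15585.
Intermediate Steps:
u = -11938/4527 (u = -23876/9054 = -23876*1/9054 = -11938/4527 ≈ -2.6371)
(34*(-133) + u) - 11060 = (34*(-133) - 11938/4527) - 11060 = (-4522 - 11938/4527) - 11060 = -20483032/4527 - 11060 = -70551652/4527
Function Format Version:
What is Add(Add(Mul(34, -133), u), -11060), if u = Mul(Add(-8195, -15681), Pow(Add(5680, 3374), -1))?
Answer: Rational(-70551652, 4527) ≈ -15585.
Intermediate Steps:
u = Rational(-11938, 4527) (u = Mul(-23876, Pow(9054, -1)) = Mul(-23876, Rational(1, 9054)) = Rational(-11938, 4527) ≈ -2.6371)
Add(Add(Mul(34, -133), u), -11060) = Add(Add(Mul(34, -133), Rational(-11938, 4527)), -11060) = Add(Add(-4522, Rational(-11938, 4527)), -11060) = Add(Rational(-20483032, 4527), -11060) = Rational(-70551652, 4527)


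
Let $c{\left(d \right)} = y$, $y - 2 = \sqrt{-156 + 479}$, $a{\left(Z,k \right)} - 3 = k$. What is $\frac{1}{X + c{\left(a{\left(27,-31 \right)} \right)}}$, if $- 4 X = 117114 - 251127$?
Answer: $\frac{536084}{17961623273} - \frac{16 \sqrt{323}}{17961623273} \approx 2.983 \cdot 10^{-5}$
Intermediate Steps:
$X = \frac{134013}{4}$ ($X = - \frac{117114 - 251127}{4} = \left(- \frac{1}{4}\right) \left(-134013\right) = \frac{134013}{4} \approx 33503.0$)
$a{\left(Z,k \right)} = 3 + k$
$y = 2 + \sqrt{323}$ ($y = 2 + \sqrt{-156 + 479} = 2 + \sqrt{323} \approx 19.972$)
$c{\left(d \right)} = 2 + \sqrt{323}$
$\frac{1}{X + c{\left(a{\left(27,-31 \right)} \right)}} = \frac{1}{\frac{134013}{4} + \left(2 + \sqrt{323}\right)} = \frac{1}{\frac{134021}{4} + \sqrt{323}}$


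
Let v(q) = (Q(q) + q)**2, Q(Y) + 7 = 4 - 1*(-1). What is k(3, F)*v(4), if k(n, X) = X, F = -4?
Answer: -16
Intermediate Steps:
Q(Y) = -2 (Q(Y) = -7 + (4 - 1*(-1)) = -7 + (4 + 1) = -7 + 5 = -2)
v(q) = (-2 + q)**2
k(3, F)*v(4) = -4*(-2 + 4)**2 = -4*2**2 = -4*4 = -16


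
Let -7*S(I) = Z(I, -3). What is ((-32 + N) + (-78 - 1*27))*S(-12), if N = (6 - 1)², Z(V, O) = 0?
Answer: 0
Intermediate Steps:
S(I) = 0 (S(I) = -⅐*0 = 0)
N = 25 (N = 5² = 25)
((-32 + N) + (-78 - 1*27))*S(-12) = ((-32 + 25) + (-78 - 1*27))*0 = (-7 + (-78 - 27))*0 = (-7 - 105)*0 = -112*0 = 0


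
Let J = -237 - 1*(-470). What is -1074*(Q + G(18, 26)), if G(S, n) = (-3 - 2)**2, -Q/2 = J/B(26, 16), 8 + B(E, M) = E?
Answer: 2864/3 ≈ 954.67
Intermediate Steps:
B(E, M) = -8 + E
J = 233 (J = -237 + 470 = 233)
Q = -233/9 (Q = -466/(-8 + 26) = -466/18 = -2*233/18 = -233/9 ≈ -25.889)
G(S, n) = 25 (G(S, n) = (-5)**2 = 25)
-1074*(Q + G(18, 26)) = -1074*(-233/9 + 25) = -1074*(-8/9) = 2864/3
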